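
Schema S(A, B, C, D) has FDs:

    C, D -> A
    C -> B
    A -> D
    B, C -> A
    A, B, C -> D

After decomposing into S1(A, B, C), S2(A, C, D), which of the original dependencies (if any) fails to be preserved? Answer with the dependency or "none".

none

C, D → A lies within S2.
C → B lies within S1.
A → D lies within S2.
B, C → A lies within S1.
A, B, C → D: restricted closure across fragments reaches D.
Every dependency is enforceable on the fragments, so the decomposition is dependency-preserving.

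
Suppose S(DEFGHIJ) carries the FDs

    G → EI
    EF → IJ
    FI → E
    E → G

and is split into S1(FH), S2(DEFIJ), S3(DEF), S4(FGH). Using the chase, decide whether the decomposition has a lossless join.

No

Chase test. Columns are DEFGHIJ; row i has aⱼ where attribute j ∈ Si, else bᵢⱼ.
Initial tableau (one row per fragment):
  row 1: b11 b12 a3 b14 a5 b16 b17
  row 2: a1 a2 a3 b24 b25 a6 a7
  row 3: a1 a2 a3 b34 b35 b36 b37
  row 4: b41 b42 a3 a4 a5 b46 b47
Rows 2 and 3 agree on EF; apply EF→IJ and equate their IJ entries.
Rows 2 and 3 agree on E; apply E→G and equate their G entries.
No row becomes fully distinguished — the join is lossy.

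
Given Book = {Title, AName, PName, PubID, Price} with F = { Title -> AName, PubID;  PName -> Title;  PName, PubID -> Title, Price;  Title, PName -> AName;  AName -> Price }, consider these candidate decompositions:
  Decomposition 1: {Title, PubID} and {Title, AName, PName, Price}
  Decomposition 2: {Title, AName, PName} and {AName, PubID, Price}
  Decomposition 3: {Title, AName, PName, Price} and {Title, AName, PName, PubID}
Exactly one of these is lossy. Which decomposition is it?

Decomposition 2

Decomposition 1: common = {Title}, closure = {Title, AName, PubID, Price} → lossless.
Decomposition 2: common = {AName}, closure = {AName, Price} → lossy.
Decomposition 3: common = {Title, AName, PName}, closure = {Title, AName, PName, PubID, Price} → lossless.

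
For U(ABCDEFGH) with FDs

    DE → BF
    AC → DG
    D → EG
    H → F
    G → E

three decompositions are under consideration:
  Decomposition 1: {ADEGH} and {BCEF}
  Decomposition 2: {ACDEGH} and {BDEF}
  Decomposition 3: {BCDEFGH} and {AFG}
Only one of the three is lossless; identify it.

Decomposition 1: common = {E}, closure = {E} → lossy.
Decomposition 2: common = {DE}, closure = {BDEFG} → lossless.
Decomposition 3: common = {FG}, closure = {EFG} → lossy.

Decomposition 2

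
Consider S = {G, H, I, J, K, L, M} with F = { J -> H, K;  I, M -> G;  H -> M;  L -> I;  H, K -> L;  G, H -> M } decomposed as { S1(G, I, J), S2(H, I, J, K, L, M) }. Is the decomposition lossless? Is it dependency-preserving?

Lossless test: (I, J)⁺ = {G, H, I, J, K, L, M}, which contains all of one fragment — lossless.
Dependency preservation: the restricted closure of {I, M} across the fragments never reaches {G}, so I, M → G cannot be enforced without a join — not preserved.

lossless but not dependency-preserving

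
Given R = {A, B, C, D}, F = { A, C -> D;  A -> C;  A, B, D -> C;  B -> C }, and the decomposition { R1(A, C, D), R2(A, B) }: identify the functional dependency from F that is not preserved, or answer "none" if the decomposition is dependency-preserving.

Check B → C: no single fragment contains all of {B, C}, and the restricted closure of {B} across the fragments never reaches {C}.
A, C → D is preserved.
A → C is preserved.
A, B, D → C is preserved.

B -> C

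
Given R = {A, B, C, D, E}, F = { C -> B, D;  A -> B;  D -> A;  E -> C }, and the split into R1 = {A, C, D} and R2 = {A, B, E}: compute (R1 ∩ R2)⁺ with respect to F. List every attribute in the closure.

R1 ∩ R2 = {A}.
A → B applies, adding B
Closure: {A, B}.

A, B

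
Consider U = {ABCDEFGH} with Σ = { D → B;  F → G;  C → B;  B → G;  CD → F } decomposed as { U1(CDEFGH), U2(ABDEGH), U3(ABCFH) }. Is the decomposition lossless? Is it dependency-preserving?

lossy but dependency-preserving

Lossless test (chase): Rows 1 and 2 agree on D; apply D→B and equate their B entries. Rows 1 and 3 agree on F; apply F→G and equate their G entries. No row becomes fully distinguished — the join is lossy.
Dependency preservation: every FD's attributes lie within a single fragment, so each can be enforced locally — preserved.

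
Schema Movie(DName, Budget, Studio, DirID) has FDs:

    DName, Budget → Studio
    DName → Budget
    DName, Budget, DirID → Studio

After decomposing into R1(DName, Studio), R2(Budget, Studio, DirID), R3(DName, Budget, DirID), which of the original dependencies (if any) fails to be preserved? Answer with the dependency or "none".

none

DName, Budget → Studio: restricted closure across fragments reaches Studio.
DName → Budget lies within R3.
DName, Budget, DirID → Studio: restricted closure across fragments reaches Studio.
Every dependency is enforceable on the fragments, so the decomposition is dependency-preserving.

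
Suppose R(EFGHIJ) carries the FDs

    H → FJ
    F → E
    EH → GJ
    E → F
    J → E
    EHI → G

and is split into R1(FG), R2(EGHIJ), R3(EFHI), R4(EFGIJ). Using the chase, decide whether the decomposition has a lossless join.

Yes

Chase test. Columns are EFGHIJ; row i has aⱼ where attribute j ∈ Ri, else bᵢⱼ.
Initial tableau (one row per fragment):
  row 1: b11 a2 a3 b14 b15 b16
  row 2: a1 b22 a3 a4 a5 a6
  row 3: a1 a2 b33 a4 a5 b36
  row 4: a1 a2 a3 b44 a5 a6
Rows 2 and 3 agree on H; apply H→FJ and equate their FJ entries.
Rows 1 and 2 agree on F; apply F→E and equate their E entries.
Rows 2 and 3 agree on EH; apply EH→GJ and equate their GJ entries.
Row 2 is now all distinguished symbols — the join is lossless.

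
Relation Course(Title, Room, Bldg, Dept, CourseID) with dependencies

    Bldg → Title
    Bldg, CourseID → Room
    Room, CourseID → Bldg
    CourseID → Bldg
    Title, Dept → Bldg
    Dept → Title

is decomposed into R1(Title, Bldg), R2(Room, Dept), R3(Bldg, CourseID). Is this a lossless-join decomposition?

No

Chase test. Columns are Title, Room, Bldg, Dept, CourseID; row i has aⱼ where attribute j ∈ Ri, else bᵢⱼ.
Initial tableau (one row per fragment):
  row 1: a1 b12 a3 b14 b15
  row 2: b21 a2 b23 a4 b25
  row 3: b31 b32 a3 b34 a5
Rows 1 and 3 agree on Bldg; apply Bldg→Title and equate their Title entries.
No row becomes fully distinguished — the join is lossy.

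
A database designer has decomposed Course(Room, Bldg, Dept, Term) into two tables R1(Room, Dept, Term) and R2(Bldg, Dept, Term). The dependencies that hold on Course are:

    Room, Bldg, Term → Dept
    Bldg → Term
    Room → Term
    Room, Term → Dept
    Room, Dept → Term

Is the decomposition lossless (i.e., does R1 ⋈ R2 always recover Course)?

Common attributes: R1 ∩ R2 = {Dept, Term}.
No dependency enlarges {Dept, Term}, so (Dept, Term)⁺ = {Dept, Term}.
The closure contains neither all of R1 = {Room, Dept, Term} nor all of R2 = {Bldg, Dept, Term}, so the common attributes are not a superkey of either fragment. The join is lossy.

No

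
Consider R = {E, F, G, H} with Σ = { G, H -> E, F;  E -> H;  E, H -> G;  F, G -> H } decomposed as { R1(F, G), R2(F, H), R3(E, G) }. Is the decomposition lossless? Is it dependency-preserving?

lossy and not dependency-preserving

Lossless test (chase): applying each FD to every pair of rows produces no changes in the tableau, so no row becomes fully distinguished — the join is lossy.
Dependency preservation: the restricted closure of {G, H} across the fragments never reaches {E, F}, so G, H → E, F cannot be enforced without a join — not preserved.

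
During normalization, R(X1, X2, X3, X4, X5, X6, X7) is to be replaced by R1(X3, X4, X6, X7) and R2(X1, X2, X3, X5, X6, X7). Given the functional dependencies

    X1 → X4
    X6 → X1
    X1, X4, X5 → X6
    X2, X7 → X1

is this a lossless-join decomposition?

Yes

Common attributes: R1 ∩ R2 = {X3, X6, X7}.
Closure of {X3, X6, X7}: X6 → X1 applies, adding X1; X1 → X4 applies, adding X4. So (X3, X6, X7)⁺ = {X1, X3, X4, X6, X7}.
This closure contains every attribute of R1, so R1 ∩ R2 → R1. The join is lossless.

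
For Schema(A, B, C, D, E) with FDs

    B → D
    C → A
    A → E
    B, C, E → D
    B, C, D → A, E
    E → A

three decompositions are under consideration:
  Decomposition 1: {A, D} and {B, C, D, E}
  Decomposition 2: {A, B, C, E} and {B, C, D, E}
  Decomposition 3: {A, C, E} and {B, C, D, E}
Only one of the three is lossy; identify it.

Decomposition 1

Decomposition 1: common = {D}, closure = {D} → lossy.
Decomposition 2: common = {B, C, E}, closure = {A, B, C, D, E} → lossless.
Decomposition 3: common = {C, E}, closure = {A, C, E} → lossless.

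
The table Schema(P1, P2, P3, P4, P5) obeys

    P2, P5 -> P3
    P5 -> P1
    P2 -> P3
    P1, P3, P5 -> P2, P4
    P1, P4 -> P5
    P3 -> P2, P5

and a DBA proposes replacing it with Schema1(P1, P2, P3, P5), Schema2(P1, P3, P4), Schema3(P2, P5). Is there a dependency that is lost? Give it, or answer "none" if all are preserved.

P1, P4 -> P5

Check P1, P4 → P5: no single fragment contains all of {P1, P4, P5}, and the restricted closure of {P1, P4} across the fragments never reaches {P5}.
P2, P5 → P3 is preserved.
P5 → P1 is preserved.
P2 → P3 is preserved.
P1, P3, P5 → P2, P4 is preserved.
P3 → P2, P5 is preserved.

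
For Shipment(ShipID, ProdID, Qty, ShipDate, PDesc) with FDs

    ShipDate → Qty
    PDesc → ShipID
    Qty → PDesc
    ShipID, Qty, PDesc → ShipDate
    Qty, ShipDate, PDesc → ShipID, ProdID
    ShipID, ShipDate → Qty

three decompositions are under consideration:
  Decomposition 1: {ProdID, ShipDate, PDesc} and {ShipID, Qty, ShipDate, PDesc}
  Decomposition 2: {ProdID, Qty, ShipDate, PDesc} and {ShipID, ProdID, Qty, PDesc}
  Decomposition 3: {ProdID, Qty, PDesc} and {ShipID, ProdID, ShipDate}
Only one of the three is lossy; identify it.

Decomposition 3

Decomposition 1: common = {ShipDate, PDesc}, closure = {ShipID, ProdID, Qty, ShipDate, PDesc} → lossless.
Decomposition 2: common = {ProdID, Qty, PDesc}, closure = {ShipID, ProdID, Qty, ShipDate, PDesc} → lossless.
Decomposition 3: common = {ProdID}, closure = {ProdID} → lossy.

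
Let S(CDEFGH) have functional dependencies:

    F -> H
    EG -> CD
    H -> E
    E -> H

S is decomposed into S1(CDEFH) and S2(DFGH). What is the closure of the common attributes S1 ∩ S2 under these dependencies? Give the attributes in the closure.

DEFH

S1 ∩ S2 = {DFH}.
H → E applies, adding E
Closure: {DEFH}.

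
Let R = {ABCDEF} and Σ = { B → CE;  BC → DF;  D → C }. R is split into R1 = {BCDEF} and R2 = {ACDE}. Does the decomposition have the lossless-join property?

Common attributes: R1 ∩ R2 = {CDE}.
No dependency enlarges {CDE}, so (CDE)⁺ = {CDE}.
The closure contains neither all of R1 = {BCDEF} nor all of R2 = {ACDE}, so the common attributes are not a superkey of either fragment. The join is lossy.

No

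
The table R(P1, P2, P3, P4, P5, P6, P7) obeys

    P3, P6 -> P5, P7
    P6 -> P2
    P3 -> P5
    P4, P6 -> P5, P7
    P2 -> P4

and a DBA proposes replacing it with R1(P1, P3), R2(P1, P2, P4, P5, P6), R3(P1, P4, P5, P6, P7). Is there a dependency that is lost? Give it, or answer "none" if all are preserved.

Check P3 → P5: no single fragment contains all of {P3, P5}, and the restricted closure of {P3} across the fragments never reaches {P5}.
P3, P6 → P5, P7 is preserved.
P6 → P2 is preserved.
P4, P6 → P5, P7 is preserved.
P2 → P4 is preserved.

P3 -> P5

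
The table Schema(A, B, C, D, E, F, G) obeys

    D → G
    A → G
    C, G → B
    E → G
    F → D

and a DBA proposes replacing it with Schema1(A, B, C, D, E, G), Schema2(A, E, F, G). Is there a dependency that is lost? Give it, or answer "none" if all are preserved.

F → D

Check F → D: no single fragment contains all of {D, F}, and the restricted closure of {F} across the fragments never reaches {D}.
D → G is preserved.
A → G is preserved.
C, G → B is preserved.
E → G is preserved.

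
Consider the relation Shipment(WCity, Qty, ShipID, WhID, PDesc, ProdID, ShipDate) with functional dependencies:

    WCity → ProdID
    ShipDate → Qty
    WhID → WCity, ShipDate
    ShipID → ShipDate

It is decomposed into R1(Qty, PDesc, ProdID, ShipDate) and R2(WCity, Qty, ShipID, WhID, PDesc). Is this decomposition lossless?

Common attributes: R1 ∩ R2 = {Qty, PDesc}.
No dependency enlarges {Qty, PDesc}, so (Qty, PDesc)⁺ = {Qty, PDesc}.
The closure contains neither all of R1 = {Qty, PDesc, ProdID, ShipDate} nor all of R2 = {WCity, Qty, ShipID, WhID, PDesc}, so the common attributes are not a superkey of either fragment. The join is lossy.

No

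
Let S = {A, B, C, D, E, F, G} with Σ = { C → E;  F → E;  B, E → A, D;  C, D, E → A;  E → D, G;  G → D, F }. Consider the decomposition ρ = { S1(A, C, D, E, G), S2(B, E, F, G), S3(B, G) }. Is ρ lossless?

Chase test. Columns are A, B, C, D, E, F, G; row i has aⱼ where attribute j ∈ Si, else bᵢⱼ.
Initial tableau (one row per fragment):
  row 1: a1 b12 a3 a4 a5 b16 a7
  row 2: b21 a2 b23 b24 a5 a6 a7
  row 3: b31 a2 b33 b34 b35 b36 a7
Rows 1 and 2 agree on E; apply E→D, G and equate their D, G entries.
Rows 1 and 2 agree on G; apply G→D, F and equate their D, F entries.
Rows 1 and 3 agree on G; apply G→D, F and equate their D, F entries.
Rows 1 and 3 agree on F; apply F→E and equate their E entries.
Rows 2 and 3 agree on B, E; apply B, E→A, D and equate their A, D entries.
No row becomes fully distinguished — the join is lossy.

No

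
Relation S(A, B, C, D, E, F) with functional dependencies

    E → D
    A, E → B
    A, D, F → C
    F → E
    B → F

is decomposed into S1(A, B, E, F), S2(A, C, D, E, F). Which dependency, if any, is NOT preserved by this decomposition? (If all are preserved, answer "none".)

E → D lies within S2.
A, E → B lies within S1.
A, D, F → C lies within S2.
F → E lies within S1.
B → F lies within S1.
Every dependency is enforceable on the fragments, so the decomposition is dependency-preserving.

none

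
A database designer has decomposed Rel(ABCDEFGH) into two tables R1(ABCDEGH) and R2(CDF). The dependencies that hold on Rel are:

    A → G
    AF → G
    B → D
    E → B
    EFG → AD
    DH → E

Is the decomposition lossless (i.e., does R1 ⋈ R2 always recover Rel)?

Common attributes: R1 ∩ R2 = {CD}.
No dependency enlarges {CD}, so (CD)⁺ = {CD}.
The closure contains neither all of R1 = {ABCDEGH} nor all of R2 = {CDF}, so the common attributes are not a superkey of either fragment. The join is lossy.

No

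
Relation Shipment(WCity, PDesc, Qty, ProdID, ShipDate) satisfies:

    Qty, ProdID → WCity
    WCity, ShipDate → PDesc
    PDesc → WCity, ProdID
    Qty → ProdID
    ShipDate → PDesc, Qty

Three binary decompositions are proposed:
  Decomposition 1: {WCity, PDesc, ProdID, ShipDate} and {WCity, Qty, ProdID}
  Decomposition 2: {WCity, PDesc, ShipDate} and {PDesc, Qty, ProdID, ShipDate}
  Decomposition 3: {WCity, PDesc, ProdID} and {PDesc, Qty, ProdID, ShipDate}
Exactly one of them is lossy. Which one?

Decomposition 1: common = {WCity, ProdID}, closure = {WCity, ProdID} → lossy.
Decomposition 2: common = {PDesc, ShipDate}, closure = {WCity, PDesc, Qty, ProdID, ShipDate} → lossless.
Decomposition 3: common = {PDesc, ProdID}, closure = {WCity, PDesc, ProdID} → lossless.

Decomposition 1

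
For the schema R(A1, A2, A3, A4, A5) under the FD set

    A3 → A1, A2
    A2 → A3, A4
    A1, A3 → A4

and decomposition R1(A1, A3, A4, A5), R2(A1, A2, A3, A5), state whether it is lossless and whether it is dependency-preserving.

Lossless test: (A1, A3, A5)⁺ = {A1, A2, A3, A4, A5}, which contains all of one fragment — lossless.
Dependency preservation: A2 → A3, A4 is not contained in any single fragment, but the restricted closure of its left-hand side across the fragments still reaches the right-hand side; the remaining FDs each lie inside some fragment. All dependencies are preserved.

lossless and dependency-preserving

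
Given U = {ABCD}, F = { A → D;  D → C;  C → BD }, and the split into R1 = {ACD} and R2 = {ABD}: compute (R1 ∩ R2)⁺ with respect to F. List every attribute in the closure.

ABCD

R1 ∩ R2 = {AD}.
D → C applies, adding C
C → BD applies, adding B
Closure: {ABCD}.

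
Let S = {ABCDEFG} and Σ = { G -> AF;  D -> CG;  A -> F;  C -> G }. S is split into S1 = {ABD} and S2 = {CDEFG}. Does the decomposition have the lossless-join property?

No

Common attributes: S1 ∩ S2 = {D}.
Closure of {D}: D → CG applies, adding CG; G → AF applies, adding AF. So (D)⁺ = {ACDFG}.
The closure contains neither all of S1 = {ABD} nor all of S2 = {CDEFG}, so the common attributes are not a superkey of either fragment. The join is lossy.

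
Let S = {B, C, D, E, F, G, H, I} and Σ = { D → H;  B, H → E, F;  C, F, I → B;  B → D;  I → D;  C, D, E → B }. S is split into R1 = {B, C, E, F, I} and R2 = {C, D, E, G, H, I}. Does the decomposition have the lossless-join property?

Yes

Common attributes: R1 ∩ R2 = {C, E, I}.
Closure of {C, E, I}: I → D applies, adding D; C, D, E → B applies, adding B; D → H applies, adding H; B, H → E, F applies, adding F. So (C, E, I)⁺ = {B, C, D, E, F, H, I}.
This closure contains every attribute of R1, so R1 ∩ R2 → R1. The join is lossless.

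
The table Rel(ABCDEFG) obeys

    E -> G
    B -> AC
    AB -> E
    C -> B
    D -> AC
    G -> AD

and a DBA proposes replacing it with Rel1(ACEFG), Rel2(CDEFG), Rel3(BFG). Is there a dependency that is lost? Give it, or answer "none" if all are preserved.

none

E → G lies within Rel1.
B → AC: restricted closure across fragments reaches AC.
AB → E: restricted closure across fragments reaches E.
C → B: restricted closure across fragments reaches B.
D → AC: restricted closure across fragments reaches AC.
G → AD: restricted closure across fragments reaches AD.
Every dependency is enforceable on the fragments, so the decomposition is dependency-preserving.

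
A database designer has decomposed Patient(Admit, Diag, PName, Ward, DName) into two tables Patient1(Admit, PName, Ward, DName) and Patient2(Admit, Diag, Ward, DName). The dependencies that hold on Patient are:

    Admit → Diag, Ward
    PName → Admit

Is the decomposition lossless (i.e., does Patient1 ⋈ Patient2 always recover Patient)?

Common attributes: Patient1 ∩ Patient2 = {Admit, Ward, DName}.
Closure of {Admit, Ward, DName}: Admit → Diag, Ward applies, adding Diag. So (Admit, Ward, DName)⁺ = {Admit, Diag, Ward, DName}.
This closure contains every attribute of Patient2, so Patient1 ∩ Patient2 → Patient2. The join is lossless.

Yes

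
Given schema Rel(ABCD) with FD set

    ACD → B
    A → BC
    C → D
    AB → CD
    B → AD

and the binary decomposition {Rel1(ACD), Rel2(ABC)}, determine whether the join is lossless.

Yes

Common attributes: Rel1 ∩ Rel2 = {AC}.
Closure of {AC}: A → BC applies, adding B; C → D applies, adding D. So (AC)⁺ = {ABCD}.
This closure contains every attribute of Rel1, so Rel1 ∩ Rel2 → Rel1. The join is lossless.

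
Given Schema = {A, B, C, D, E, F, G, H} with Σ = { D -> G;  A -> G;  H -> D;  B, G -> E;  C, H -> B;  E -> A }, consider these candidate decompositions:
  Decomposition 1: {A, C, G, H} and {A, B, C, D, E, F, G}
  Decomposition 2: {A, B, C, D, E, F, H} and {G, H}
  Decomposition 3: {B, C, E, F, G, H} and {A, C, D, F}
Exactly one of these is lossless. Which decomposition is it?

Decomposition 1: common = {A, C, G}, closure = {A, C, G} → lossy.
Decomposition 2: common = {H}, closure = {D, G, H} → lossless.
Decomposition 3: common = {C, F}, closure = {C, F} → lossy.

Decomposition 2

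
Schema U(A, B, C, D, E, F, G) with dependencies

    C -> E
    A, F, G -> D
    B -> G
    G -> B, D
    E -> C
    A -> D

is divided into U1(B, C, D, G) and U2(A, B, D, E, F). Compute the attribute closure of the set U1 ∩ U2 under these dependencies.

U1 ∩ U2 = {B, D}.
B → G applies, adding G
Closure: {B, D, G}.

B, D, G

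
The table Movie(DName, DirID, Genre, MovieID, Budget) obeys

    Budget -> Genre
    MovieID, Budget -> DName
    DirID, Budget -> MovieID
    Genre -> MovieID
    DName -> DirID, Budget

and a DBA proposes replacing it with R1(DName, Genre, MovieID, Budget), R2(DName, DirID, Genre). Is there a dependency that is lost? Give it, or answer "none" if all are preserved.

none

Budget → Genre lies within R1.
MovieID, Budget → DName lies within R1.
DirID, Budget → MovieID: restricted closure across fragments reaches MovieID.
Genre → MovieID lies within R1.
DName → DirID, Budget: restricted closure across fragments reaches DirID, Budget.
Every dependency is enforceable on the fragments, so the decomposition is dependency-preserving.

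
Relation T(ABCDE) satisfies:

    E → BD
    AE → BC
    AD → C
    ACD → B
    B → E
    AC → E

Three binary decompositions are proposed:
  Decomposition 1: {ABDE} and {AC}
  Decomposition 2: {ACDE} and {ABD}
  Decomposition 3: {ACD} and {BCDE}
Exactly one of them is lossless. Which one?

Decomposition 2

Decomposition 1: common = {A}, closure = {A} → lossy.
Decomposition 2: common = {AD}, closure = {ABCDE} → lossless.
Decomposition 3: common = {CD}, closure = {CD} → lossy.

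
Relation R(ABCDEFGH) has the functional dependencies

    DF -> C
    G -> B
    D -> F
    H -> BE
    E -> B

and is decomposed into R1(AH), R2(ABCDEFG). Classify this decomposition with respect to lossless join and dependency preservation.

lossy and not dependency-preserving

Lossless test: (A)⁺ = {A}, which is a superkey of neither fragment — lossy.
Dependency preservation: the restricted closure of {H} across the fragments never reaches {BE}, so H → BE cannot be enforced without a join — not preserved.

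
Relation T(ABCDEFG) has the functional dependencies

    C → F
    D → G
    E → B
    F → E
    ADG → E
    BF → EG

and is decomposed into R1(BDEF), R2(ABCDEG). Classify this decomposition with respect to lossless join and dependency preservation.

lossy and not dependency-preserving

Lossless test: (BDE)⁺ = {BDEG}, which is a superkey of neither fragment — lossy.
Dependency preservation: the restricted closure of {C} across the fragments never reaches {F}, so C → F cannot be enforced without a join — not preserved.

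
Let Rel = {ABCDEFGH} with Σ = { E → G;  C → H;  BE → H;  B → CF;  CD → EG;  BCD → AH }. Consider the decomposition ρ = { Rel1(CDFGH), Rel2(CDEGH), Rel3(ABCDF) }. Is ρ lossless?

Chase test. Columns are ABCDEFGH; row i has aⱼ where attribute j ∈ Reli, else bᵢⱼ.
Initial tableau (one row per fragment):
  row 1: b11 b12 a3 a4 b15 a6 a7 a8
  row 2: b21 b22 a3 a4 a5 b26 a7 a8
  row 3: a1 a2 a3 a4 b35 a6 b37 b38
Rows 1 and 3 agree on C; apply C→H and equate their H entries.
Rows 1 and 2 agree on CD; apply CD→EG and equate their EG entries.
Rows 1 and 3 agree on CD; apply CD→EG and equate their EG entries.
Row 3 is now all distinguished symbols — the join is lossless.

Yes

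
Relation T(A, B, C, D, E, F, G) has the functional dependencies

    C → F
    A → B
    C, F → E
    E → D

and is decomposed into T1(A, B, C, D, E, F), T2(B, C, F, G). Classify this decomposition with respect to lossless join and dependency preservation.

lossy but dependency-preserving

Lossless test: (B, C, F)⁺ = {B, C, D, E, F}, which is a superkey of neither fragment — lossy.
Dependency preservation: every FD's attributes lie within a single fragment, so each can be enforced locally — preserved.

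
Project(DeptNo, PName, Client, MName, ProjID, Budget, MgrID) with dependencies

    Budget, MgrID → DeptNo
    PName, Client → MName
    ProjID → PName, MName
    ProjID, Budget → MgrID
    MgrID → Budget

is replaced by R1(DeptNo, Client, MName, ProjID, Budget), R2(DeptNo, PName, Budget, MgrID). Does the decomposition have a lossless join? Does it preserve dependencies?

lossy and not dependency-preserving

Lossless test: (DeptNo, Budget)⁺ = {DeptNo, Budget}, which is a superkey of neither fragment — lossy.
Dependency preservation: the restricted closure of {PName, Client} across the fragments never reaches {MName}, so PName, Client → MName cannot be enforced without a join — not preserved.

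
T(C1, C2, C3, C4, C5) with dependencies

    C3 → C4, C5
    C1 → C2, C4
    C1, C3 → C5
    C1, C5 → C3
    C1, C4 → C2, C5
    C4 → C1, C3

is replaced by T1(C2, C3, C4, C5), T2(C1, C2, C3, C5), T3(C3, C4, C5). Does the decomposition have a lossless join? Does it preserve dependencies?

lossless and dependency-preserving

Lossless test (chase): Rows 1 and 2 agree on C3; apply C3→C4, C5 and equate their C4, C5 entries. Rows 1 and 2 agree on C4; apply C4→C1, C3 and equate their C1, C3 entries. Rows 1 and 3 agree on C4; apply C4→C1, C3 and equate their C1, C3 entries. Rows 1 and 3 agree on C1; apply C1→C2, C4 and equate their C2, C4 entries. Row 1 is now all distinguished symbols — the join is lossless.
Dependency preservation: C1 → C2, C4; C1, C4 → C2, C5; C4 → C1, C3 are not contained in any single fragment, but the restricted closure of each left-hand side across the fragments still reaches the right-hand side; the remaining FDs each lie inside some fragment. All dependencies are preserved.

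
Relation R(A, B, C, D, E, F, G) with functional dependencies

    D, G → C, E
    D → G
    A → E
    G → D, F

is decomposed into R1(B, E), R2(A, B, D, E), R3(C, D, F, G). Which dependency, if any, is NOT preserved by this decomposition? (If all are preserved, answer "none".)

none

D, G → C, E: restricted closure across fragments reaches C, E.
D → G lies within R3.
A → E lies within R2.
G → D, F lies within R3.
Every dependency is enforceable on the fragments, so the decomposition is dependency-preserving.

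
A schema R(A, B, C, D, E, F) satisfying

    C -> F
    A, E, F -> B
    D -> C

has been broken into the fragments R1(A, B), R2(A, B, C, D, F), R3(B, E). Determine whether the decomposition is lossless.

No

Chase test. Columns are A, B, C, D, E, F; row i has aⱼ where attribute j ∈ Ri, else bᵢⱼ.
Initial tableau (one row per fragment):
  row 1: a1 a2 b13 b14 b15 b16
  row 2: a1 a2 a3 a4 b25 a6
  row 3: b31 a2 b33 b34 a5 b36
No row becomes fully distinguished — the join is lossy.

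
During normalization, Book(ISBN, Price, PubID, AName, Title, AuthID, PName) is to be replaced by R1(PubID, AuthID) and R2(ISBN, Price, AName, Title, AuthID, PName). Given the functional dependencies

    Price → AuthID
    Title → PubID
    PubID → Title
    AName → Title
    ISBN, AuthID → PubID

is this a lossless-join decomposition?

No

Common attributes: R1 ∩ R2 = {AuthID}.
No dependency enlarges {AuthID}, so (AuthID)⁺ = {AuthID}.
The closure contains neither all of R1 = {PubID, AuthID} nor all of R2 = {ISBN, Price, AName, Title, AuthID, PName}, so the common attributes are not a superkey of either fragment. The join is lossy.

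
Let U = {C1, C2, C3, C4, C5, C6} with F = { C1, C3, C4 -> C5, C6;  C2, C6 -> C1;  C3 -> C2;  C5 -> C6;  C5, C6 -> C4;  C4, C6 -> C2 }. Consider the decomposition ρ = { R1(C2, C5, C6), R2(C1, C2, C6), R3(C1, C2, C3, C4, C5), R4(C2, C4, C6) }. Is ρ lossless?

Chase test. Columns are C1, C2, C3, C4, C5, C6; row i has aⱼ where attribute j ∈ Ri, else bᵢⱼ.
Initial tableau (one row per fragment):
  row 1: b11 a2 b13 b14 a5 a6
  row 2: a1 a2 b23 b24 b25 a6
  row 3: a1 a2 a3 a4 a5 b36
  row 4: b41 a2 b43 a4 b45 a6
Rows 1 and 2 agree on C2, C6; apply C2, C6→C1 and equate their C1 entries.
Rows 1 and 4 agree on C2, C6; apply C2, C6→C1 and equate their C1 entries.
Rows 1 and 3 agree on C5; apply C5→C6 and equate their C6 entries.
Rows 1 and 3 agree on C5, C6; apply C5, C6→C4 and equate their C4 entries.
Row 3 is now all distinguished symbols — the join is lossless.

Yes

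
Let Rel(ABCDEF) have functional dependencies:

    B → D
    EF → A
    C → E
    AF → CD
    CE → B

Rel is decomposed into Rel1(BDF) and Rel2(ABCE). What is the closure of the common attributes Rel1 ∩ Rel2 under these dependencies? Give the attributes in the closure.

BD

Rel1 ∩ Rel2 = {B}.
B → D applies, adding D
Closure: {BD}.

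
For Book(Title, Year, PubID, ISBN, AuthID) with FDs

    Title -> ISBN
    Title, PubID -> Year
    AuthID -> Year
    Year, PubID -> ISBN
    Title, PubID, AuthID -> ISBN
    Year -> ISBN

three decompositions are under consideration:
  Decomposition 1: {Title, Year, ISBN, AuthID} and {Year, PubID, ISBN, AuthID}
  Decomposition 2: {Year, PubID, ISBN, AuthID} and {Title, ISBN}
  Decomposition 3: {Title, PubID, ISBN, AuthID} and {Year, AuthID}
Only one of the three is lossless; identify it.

Decomposition 3

Decomposition 1: common = {Year, ISBN, AuthID}, closure = {Year, ISBN, AuthID} → lossy.
Decomposition 2: common = {ISBN}, closure = {ISBN} → lossy.
Decomposition 3: common = {AuthID}, closure = {Year, ISBN, AuthID} → lossless.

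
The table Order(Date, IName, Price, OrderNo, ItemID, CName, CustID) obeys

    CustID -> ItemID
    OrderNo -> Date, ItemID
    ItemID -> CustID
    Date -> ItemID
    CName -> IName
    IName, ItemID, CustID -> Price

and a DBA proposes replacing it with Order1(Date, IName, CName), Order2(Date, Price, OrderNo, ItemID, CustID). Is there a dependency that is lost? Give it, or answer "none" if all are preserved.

IName, ItemID, CustID -> Price

Check IName, ItemID, CustID → Price: no single fragment contains all of {IName, Price, ItemID, CustID}, and the restricted closure of {IName, ItemID, CustID} across the fragments never reaches {Price}.
CustID → ItemID is preserved.
OrderNo → Date, ItemID is preserved.
ItemID → CustID is preserved.
Date → ItemID is preserved.
CName → IName is preserved.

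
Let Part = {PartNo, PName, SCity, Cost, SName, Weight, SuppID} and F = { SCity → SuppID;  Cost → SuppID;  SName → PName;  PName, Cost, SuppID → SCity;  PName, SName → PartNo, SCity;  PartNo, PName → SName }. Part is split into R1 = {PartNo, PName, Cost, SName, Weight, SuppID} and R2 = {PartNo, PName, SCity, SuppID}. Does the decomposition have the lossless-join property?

Common attributes: R1 ∩ R2 = {PartNo, PName, SuppID}.
Closure of {PartNo, PName, SuppID}: PartNo, PName → SName applies, adding SName; PName, SName → PartNo, SCity applies, adding SCity. So (PartNo, PName, SuppID)⁺ = {PartNo, PName, SCity, SName, SuppID}.
This closure contains every attribute of R2, so R1 ∩ R2 → R2. The join is lossless.

Yes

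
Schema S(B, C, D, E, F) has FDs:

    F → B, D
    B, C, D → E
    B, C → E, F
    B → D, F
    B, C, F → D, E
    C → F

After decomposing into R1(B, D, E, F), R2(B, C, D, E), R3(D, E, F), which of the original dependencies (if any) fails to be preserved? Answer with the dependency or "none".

none

F → B, D lies within R1.
B, C, D → E lies within R2.
B, C → E, F: restricted closure across fragments reaches E, F.
B → D, F lies within R1.
B, C, F → D, E: restricted closure across fragments reaches D, E.
C → F: restricted closure across fragments reaches F.
Every dependency is enforceable on the fragments, so the decomposition is dependency-preserving.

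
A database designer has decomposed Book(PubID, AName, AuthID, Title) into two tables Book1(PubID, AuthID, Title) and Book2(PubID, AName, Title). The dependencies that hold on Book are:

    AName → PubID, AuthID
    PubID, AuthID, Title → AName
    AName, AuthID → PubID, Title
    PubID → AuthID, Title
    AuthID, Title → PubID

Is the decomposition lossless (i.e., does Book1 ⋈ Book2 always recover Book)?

Yes

Common attributes: Book1 ∩ Book2 = {PubID, Title}.
Closure of {PubID, Title}: PubID → AuthID, Title applies, adding AuthID; PubID, AuthID, Title → AName applies, adding AName. So (PubID, Title)⁺ = {PubID, AName, AuthID, Title}.
This closure contains every attribute of Book1, so Book1 ∩ Book2 → Book1. The join is lossless.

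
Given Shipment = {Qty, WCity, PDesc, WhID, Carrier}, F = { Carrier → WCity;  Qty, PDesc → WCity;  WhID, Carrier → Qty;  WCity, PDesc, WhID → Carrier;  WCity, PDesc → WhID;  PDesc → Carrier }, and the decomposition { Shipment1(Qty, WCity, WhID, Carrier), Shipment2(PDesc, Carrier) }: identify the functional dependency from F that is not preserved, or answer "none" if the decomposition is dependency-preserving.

WCity, PDesc → WhID

Check WCity, PDesc → WhID: no single fragment contains all of {WCity, PDesc, WhID}, and the restricted closure of {WCity, PDesc} across the fragments never reaches {WhID}.
Carrier → WCity is preserved.
Qty, PDesc → WCity is preserved.
WhID, Carrier → Qty is preserved.
WCity, PDesc, WhID → Carrier is preserved.
PDesc → Carrier is preserved.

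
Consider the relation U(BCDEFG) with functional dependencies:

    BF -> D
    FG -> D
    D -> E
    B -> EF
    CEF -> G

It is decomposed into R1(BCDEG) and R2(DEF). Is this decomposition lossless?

No

Common attributes: R1 ∩ R2 = {DE}.
No dependency enlarges {DE}, so (DE)⁺ = {DE}.
The closure contains neither all of R1 = {BCDEG} nor all of R2 = {DEF}, so the common attributes are not a superkey of either fragment. The join is lossy.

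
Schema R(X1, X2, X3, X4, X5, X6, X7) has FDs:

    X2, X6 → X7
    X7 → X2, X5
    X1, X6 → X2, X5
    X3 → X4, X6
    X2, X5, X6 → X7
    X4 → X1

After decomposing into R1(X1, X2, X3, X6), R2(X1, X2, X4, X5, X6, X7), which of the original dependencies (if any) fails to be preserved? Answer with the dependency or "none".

Check X3 → X4, X6: no single fragment contains all of {X3, X4, X6}, and the restricted closure of {X3} across the fragments never reaches {X4, X6}.
X2, X6 → X7 is preserved.
X7 → X2, X5 is preserved.
X1, X6 → X2, X5 is preserved.
X2, X5, X6 → X7 is preserved.
X4 → X1 is preserved.

X3 → X4, X6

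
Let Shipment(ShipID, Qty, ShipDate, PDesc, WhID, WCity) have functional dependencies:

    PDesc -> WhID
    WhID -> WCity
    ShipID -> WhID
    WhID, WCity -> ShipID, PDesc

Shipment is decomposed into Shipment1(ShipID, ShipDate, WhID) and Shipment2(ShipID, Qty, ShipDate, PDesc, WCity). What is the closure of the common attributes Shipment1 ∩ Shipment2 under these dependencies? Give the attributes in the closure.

ShipID, ShipDate, PDesc, WhID, WCity

Shipment1 ∩ Shipment2 = {ShipID, ShipDate}.
ShipID → WhID applies, adding WhID
WhID → WCity applies, adding WCity
WhID, WCity → ShipID, PDesc applies, adding PDesc
Closure: {ShipID, ShipDate, PDesc, WhID, WCity}.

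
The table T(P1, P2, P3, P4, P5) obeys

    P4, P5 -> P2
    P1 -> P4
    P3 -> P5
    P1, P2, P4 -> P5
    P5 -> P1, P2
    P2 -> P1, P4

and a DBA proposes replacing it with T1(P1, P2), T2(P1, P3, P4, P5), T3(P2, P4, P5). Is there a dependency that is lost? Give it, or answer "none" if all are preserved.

P4, P5 → P2 lies within T3.
P1 → P4 lies within T2.
P3 → P5 lies within T2.
P1, P2, P4 → P5: restricted closure across fragments reaches P5.
P5 → P1, P2: restricted closure across fragments reaches P1, P2.
P2 → P1, P4: restricted closure across fragments reaches P1, P4.
Every dependency is enforceable on the fragments, so the decomposition is dependency-preserving.

none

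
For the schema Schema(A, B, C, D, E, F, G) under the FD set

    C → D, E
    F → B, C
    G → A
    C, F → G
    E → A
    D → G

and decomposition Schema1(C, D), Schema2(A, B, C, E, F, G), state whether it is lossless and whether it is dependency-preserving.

lossless but not dependency-preserving

Lossless test: (C)⁺ = {A, C, D, E, G}, which contains all of one fragment — lossless.
Dependency preservation: the restricted closure of {D} across the fragments never reaches {G}, so D → G cannot be enforced without a join — not preserved.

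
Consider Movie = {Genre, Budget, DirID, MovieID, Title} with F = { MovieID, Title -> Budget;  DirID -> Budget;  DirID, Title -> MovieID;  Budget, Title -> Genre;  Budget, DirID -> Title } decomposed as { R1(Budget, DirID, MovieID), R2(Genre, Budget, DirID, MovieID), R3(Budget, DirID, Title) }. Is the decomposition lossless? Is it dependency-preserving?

lossless but not dependency-preserving

Lossless test (chase): Rows 1 and 2 agree on Budget, DirID; apply Budget, DirID→Title and equate their Title entries. Rows 1 and 3 agree on Budget, DirID; apply Budget, DirID→Title and equate their Title entries. Rows 1 and 3 agree on DirID, Title; apply DirID, Title→MovieID and equate their MovieID entries. Rows 1 and 2 agree on Budget, Title; apply Budget, Title→Genre and equate their Genre entries. Rows 1 and 3 agree on Budget, Title; apply Budget, Title→Genre and equate their Genre entries. Row 1 is now all distinguished symbols — the join is lossless.
Dependency preservation: the restricted closure of {MovieID, Title} across the fragments never reaches {Budget}, so MovieID, Title → Budget cannot be enforced without a join — not preserved.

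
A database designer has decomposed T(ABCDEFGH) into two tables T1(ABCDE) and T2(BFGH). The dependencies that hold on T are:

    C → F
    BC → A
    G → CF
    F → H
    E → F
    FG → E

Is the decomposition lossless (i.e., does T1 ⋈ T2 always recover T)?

No

Common attributes: T1 ∩ T2 = {B}.
No dependency enlarges {B}, so (B)⁺ = {B}.
The closure contains neither all of T1 = {ABCDE} nor all of T2 = {BFGH}, so the common attributes are not a superkey of either fragment. The join is lossy.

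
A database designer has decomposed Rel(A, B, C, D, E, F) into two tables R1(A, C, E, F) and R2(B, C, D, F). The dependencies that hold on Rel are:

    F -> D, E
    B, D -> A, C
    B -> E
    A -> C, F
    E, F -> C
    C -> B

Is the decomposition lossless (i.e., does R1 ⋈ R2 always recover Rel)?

Yes

Common attributes: R1 ∩ R2 = {C, F}.
Closure of {C, F}: F → D, E applies, adding D, E; C → B applies, adding B; B, D → A, C applies, adding A. So (C, F)⁺ = {A, B, C, D, E, F}.
This closure contains every attribute of R1, so R1 ∩ R2 → R1. The join is lossless.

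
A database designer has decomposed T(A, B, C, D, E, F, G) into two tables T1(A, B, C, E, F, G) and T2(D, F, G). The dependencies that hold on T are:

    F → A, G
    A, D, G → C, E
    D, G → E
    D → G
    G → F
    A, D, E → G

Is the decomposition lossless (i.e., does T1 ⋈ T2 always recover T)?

No

Common attributes: T1 ∩ T2 = {F, G}.
Closure of {F, G}: F → A, G applies, adding A. So (F, G)⁺ = {A, F, G}.
The closure contains neither all of T1 = {A, B, C, E, F, G} nor all of T2 = {D, F, G}, so the common attributes are not a superkey of either fragment. The join is lossy.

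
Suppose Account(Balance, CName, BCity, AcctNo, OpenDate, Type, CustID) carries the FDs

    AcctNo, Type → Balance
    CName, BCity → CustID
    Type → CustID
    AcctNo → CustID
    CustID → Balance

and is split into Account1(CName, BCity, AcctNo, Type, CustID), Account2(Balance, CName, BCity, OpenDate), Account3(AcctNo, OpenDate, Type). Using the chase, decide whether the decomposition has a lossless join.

No

Chase test. Columns are Balance, CName, BCity, AcctNo, OpenDate, Type, CustID; row i has aⱼ where attribute j ∈ Accounti, else bᵢⱼ.
Initial tableau (one row per fragment):
  row 1: b11 a2 a3 a4 b15 a6 a7
  row 2: a1 a2 a3 b24 a5 b26 b27
  row 3: b31 b32 b33 a4 a5 a6 b37
Rows 1 and 3 agree on AcctNo, Type; apply AcctNo, Type→Balance and equate their Balance entries.
Rows 1 and 2 agree on CName, BCity; apply CName, BCity→CustID and equate their CustID entries.
Rows 1 and 3 agree on Type; apply Type→CustID and equate their CustID entries.
Rows 1 and 2 agree on CustID; apply CustID→Balance and equate their Balance entries.
No row becomes fully distinguished — the join is lossy.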